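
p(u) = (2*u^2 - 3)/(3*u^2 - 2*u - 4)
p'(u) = 4*u/(3*u^2 - 2*u - 4) + (2 - 6*u)*(2*u^2 - 3)/(3*u^2 - 2*u - 4)^2 = 2*(-2*u^2 + u - 3)/(9*u^4 - 12*u^3 - 20*u^2 + 16*u + 16)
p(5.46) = 0.76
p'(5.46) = -0.02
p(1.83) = 1.55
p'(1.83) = -2.76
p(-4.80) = 0.58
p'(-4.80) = -0.02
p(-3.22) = 0.53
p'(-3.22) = -0.05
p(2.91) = 0.89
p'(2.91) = -0.14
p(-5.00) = 0.58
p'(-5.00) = -0.02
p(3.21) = 0.86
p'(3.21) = -0.10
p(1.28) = -0.17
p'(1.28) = -3.69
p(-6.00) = 0.59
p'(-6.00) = -0.01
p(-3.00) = 0.52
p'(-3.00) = -0.06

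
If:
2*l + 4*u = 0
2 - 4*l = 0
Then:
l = 1/2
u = -1/4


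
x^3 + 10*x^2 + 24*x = x*(x + 4)*(x + 6)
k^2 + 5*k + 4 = (k + 1)*(k + 4)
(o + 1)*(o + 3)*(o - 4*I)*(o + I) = o^4 + 4*o^3 - 3*I*o^3 + 7*o^2 - 12*I*o^2 + 16*o - 9*I*o + 12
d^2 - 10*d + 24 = (d - 6)*(d - 4)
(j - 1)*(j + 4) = j^2 + 3*j - 4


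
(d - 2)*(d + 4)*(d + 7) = d^3 + 9*d^2 + 6*d - 56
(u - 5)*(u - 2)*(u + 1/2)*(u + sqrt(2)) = u^4 - 13*u^3/2 + sqrt(2)*u^3 - 13*sqrt(2)*u^2/2 + 13*u^2/2 + 5*u + 13*sqrt(2)*u/2 + 5*sqrt(2)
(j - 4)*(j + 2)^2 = j^3 - 12*j - 16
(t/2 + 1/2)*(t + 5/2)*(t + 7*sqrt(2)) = t^3/2 + 7*t^2/4 + 7*sqrt(2)*t^2/2 + 5*t/4 + 49*sqrt(2)*t/4 + 35*sqrt(2)/4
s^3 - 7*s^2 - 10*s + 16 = (s - 8)*(s - 1)*(s + 2)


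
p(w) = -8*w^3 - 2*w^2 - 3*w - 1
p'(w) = -24*w^2 - 4*w - 3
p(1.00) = -14.00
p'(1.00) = -31.00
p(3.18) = -288.02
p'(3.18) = -258.42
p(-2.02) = 62.84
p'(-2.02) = -92.85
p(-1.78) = 43.12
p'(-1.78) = -71.92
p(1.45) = -33.94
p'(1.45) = -59.26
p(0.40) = -3.03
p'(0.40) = -8.44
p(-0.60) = 1.81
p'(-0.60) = -9.24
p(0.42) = -3.21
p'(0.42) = -8.91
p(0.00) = -1.00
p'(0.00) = -3.00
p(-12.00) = 13571.00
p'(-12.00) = -3411.00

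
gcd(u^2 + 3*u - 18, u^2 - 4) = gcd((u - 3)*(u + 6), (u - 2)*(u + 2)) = 1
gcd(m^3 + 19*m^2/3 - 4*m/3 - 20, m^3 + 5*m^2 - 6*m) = m + 6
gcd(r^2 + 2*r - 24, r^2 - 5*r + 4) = r - 4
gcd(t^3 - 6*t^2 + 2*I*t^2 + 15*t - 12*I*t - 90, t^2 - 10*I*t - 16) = 1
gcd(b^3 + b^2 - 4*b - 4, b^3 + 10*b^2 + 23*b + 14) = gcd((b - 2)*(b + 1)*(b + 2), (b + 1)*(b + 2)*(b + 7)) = b^2 + 3*b + 2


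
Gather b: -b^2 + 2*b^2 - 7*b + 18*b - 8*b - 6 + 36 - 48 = b^2 + 3*b - 18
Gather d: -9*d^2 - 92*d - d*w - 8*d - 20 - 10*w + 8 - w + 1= -9*d^2 + d*(-w - 100) - 11*w - 11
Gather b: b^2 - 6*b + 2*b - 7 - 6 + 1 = b^2 - 4*b - 12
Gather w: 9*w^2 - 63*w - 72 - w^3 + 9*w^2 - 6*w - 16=-w^3 + 18*w^2 - 69*w - 88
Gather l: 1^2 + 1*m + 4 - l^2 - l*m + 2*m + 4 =-l^2 - l*m + 3*m + 9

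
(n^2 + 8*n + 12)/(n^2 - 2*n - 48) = (n + 2)/(n - 8)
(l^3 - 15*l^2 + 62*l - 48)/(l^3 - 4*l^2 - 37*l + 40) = (l - 6)/(l + 5)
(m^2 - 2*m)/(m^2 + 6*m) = (m - 2)/(m + 6)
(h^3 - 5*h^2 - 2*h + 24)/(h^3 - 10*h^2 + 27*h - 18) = (h^2 - 2*h - 8)/(h^2 - 7*h + 6)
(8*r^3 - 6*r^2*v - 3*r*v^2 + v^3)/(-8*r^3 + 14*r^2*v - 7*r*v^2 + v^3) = (-2*r - v)/(2*r - v)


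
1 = 1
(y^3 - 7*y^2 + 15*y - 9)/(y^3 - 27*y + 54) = (y - 1)/(y + 6)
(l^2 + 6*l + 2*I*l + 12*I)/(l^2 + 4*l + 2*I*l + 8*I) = (l + 6)/(l + 4)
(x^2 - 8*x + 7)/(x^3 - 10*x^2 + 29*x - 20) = (x - 7)/(x^2 - 9*x + 20)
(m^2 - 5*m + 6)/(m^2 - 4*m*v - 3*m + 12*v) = (2 - m)/(-m + 4*v)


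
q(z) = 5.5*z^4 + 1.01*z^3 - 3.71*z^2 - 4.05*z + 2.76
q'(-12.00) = -37494.69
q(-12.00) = 111819.84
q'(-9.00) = -15729.84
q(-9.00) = 35087.91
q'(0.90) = 7.76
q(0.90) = 0.45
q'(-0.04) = -3.75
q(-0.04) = 2.92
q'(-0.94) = -12.67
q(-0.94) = 6.74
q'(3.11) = 663.95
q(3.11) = 499.18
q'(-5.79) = -4129.81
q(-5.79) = 5887.05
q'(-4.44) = -1837.00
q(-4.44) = 1996.64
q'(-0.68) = -4.52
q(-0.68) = 4.66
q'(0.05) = -4.41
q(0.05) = 2.55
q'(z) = 22.0*z^3 + 3.03*z^2 - 7.42*z - 4.05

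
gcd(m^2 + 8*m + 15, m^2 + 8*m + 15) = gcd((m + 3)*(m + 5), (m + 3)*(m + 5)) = m^2 + 8*m + 15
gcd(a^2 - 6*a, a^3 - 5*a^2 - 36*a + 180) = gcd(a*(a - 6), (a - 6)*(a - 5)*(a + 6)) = a - 6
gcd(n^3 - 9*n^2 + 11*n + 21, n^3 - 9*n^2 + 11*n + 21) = n^3 - 9*n^2 + 11*n + 21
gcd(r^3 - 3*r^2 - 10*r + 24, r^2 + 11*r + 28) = 1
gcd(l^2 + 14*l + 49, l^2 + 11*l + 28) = l + 7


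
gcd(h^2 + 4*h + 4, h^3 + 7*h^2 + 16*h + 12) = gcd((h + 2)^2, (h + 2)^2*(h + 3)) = h^2 + 4*h + 4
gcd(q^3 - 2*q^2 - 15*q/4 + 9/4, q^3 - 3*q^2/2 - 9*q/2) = q^2 - 3*q/2 - 9/2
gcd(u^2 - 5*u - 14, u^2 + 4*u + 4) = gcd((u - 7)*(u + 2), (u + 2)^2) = u + 2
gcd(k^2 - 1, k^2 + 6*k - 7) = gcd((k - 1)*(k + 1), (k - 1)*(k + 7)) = k - 1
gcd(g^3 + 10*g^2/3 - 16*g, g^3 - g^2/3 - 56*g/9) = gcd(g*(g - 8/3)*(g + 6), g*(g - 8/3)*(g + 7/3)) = g^2 - 8*g/3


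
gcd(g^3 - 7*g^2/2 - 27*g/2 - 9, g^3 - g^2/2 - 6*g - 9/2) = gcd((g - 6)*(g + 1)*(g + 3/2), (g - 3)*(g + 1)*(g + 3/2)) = g^2 + 5*g/2 + 3/2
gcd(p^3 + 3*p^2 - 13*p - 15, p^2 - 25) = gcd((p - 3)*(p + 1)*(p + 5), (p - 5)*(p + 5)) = p + 5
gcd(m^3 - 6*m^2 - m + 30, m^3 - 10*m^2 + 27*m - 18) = m - 3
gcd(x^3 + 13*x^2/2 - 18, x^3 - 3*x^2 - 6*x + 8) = x + 2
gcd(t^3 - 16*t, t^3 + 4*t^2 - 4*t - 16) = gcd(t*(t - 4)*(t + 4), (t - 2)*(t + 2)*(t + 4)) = t + 4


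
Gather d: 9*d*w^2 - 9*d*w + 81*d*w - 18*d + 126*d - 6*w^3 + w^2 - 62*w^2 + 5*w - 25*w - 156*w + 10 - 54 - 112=d*(9*w^2 + 72*w + 108) - 6*w^3 - 61*w^2 - 176*w - 156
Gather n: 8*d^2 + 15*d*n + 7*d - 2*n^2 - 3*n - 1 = 8*d^2 + 7*d - 2*n^2 + n*(15*d - 3) - 1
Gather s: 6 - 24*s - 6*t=-24*s - 6*t + 6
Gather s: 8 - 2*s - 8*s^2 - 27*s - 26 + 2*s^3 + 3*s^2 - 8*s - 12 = 2*s^3 - 5*s^2 - 37*s - 30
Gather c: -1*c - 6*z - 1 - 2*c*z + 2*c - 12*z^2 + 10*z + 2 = c*(1 - 2*z) - 12*z^2 + 4*z + 1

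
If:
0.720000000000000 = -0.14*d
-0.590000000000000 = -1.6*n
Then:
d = -5.14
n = 0.37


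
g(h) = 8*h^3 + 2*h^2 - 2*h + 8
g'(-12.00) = 3406.00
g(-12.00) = -13504.00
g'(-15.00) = 5338.00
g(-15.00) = -26512.00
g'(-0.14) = -2.09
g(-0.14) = 8.30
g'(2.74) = 189.14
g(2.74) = 182.10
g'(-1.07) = 21.20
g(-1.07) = 2.63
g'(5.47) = 737.98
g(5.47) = 1366.24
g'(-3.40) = 261.84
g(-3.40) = -276.51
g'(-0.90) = 13.84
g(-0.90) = 5.59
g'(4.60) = 524.24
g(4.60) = 819.81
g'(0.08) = -1.53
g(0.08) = 7.86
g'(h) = 24*h^2 + 4*h - 2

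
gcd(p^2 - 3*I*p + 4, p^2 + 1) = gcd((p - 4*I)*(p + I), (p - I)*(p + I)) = p + I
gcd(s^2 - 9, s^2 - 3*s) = s - 3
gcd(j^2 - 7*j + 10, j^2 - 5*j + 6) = j - 2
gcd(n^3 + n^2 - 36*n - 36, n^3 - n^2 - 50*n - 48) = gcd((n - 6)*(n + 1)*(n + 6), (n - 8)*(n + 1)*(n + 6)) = n^2 + 7*n + 6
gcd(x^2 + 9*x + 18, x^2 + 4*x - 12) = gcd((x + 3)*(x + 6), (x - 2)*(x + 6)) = x + 6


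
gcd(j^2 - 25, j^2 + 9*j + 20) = j + 5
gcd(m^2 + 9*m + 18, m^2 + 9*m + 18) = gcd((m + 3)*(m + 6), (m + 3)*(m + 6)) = m^2 + 9*m + 18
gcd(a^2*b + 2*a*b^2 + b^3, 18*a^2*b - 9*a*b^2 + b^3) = b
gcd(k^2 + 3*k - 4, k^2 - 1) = k - 1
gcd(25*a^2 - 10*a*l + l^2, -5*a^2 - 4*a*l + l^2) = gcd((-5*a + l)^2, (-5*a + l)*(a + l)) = 5*a - l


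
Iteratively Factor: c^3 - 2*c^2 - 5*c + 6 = (c + 2)*(c^2 - 4*c + 3) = (c - 1)*(c + 2)*(c - 3)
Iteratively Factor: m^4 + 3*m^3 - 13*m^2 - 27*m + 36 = (m + 4)*(m^3 - m^2 - 9*m + 9) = (m + 3)*(m + 4)*(m^2 - 4*m + 3) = (m - 1)*(m + 3)*(m + 4)*(m - 3)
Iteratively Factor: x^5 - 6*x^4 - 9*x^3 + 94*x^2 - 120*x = (x - 2)*(x^4 - 4*x^3 - 17*x^2 + 60*x) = (x - 5)*(x - 2)*(x^3 + x^2 - 12*x) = x*(x - 5)*(x - 2)*(x^2 + x - 12) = x*(x - 5)*(x - 3)*(x - 2)*(x + 4)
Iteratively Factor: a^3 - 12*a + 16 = (a - 2)*(a^2 + 2*a - 8) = (a - 2)^2*(a + 4)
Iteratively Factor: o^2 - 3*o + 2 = (o - 1)*(o - 2)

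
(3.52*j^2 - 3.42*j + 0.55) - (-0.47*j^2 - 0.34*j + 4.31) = 3.99*j^2 - 3.08*j - 3.76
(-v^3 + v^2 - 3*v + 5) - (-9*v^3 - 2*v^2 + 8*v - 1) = 8*v^3 + 3*v^2 - 11*v + 6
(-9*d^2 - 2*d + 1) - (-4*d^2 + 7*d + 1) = -5*d^2 - 9*d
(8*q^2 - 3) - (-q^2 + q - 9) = 9*q^2 - q + 6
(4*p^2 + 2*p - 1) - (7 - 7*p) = 4*p^2 + 9*p - 8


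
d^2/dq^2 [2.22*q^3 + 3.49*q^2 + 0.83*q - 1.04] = 13.32*q + 6.98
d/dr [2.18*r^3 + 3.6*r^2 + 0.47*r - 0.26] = 6.54*r^2 + 7.2*r + 0.47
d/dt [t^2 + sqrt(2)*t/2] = 2*t + sqrt(2)/2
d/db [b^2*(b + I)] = b*(3*b + 2*I)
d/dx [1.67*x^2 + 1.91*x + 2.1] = 3.34*x + 1.91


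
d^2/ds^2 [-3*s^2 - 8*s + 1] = -6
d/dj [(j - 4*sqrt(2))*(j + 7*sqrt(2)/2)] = 2*j - sqrt(2)/2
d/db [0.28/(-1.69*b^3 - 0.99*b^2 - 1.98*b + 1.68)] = (1.4196*b^2 + 0.5544*b + 0.5544)/(1.69*b^3 + 0.99*b^2 + 1.98*b - 1.68)^2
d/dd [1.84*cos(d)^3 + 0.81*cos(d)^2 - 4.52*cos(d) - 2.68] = (-5.52*cos(d)^2 - 1.62*cos(d) + 4.52)*sin(d)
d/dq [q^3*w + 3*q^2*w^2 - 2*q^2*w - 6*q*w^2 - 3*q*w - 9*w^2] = w*(3*q^2 + 6*q*w - 4*q - 6*w - 3)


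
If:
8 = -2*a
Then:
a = -4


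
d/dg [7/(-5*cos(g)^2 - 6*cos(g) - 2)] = -14*(5*cos(g) + 3)*sin(g)/(5*cos(g)^2 + 6*cos(g) + 2)^2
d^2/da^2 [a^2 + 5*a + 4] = 2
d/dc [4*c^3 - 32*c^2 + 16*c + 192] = 12*c^2 - 64*c + 16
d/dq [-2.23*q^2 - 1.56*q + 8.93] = -4.46*q - 1.56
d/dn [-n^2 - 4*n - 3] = -2*n - 4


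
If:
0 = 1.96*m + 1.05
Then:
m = -0.54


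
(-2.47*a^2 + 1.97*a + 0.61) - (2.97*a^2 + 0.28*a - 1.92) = -5.44*a^2 + 1.69*a + 2.53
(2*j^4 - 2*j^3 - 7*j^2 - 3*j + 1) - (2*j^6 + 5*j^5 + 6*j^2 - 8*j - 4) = -2*j^6 - 5*j^5 + 2*j^4 - 2*j^3 - 13*j^2 + 5*j + 5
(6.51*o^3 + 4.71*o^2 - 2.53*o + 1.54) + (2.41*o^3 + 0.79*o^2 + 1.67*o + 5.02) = 8.92*o^3 + 5.5*o^2 - 0.86*o + 6.56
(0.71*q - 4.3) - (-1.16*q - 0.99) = 1.87*q - 3.31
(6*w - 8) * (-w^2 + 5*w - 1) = -6*w^3 + 38*w^2 - 46*w + 8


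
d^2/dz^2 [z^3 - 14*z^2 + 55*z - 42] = 6*z - 28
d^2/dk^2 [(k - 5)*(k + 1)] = 2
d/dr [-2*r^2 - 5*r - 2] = -4*r - 5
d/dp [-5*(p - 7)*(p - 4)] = 55 - 10*p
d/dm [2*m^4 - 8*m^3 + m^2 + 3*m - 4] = 8*m^3 - 24*m^2 + 2*m + 3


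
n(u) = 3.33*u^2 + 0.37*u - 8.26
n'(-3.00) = -19.61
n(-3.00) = 20.60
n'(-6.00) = -39.59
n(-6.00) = 109.40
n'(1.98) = 13.56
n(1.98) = 5.53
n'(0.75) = 5.36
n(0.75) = -6.11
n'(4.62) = 31.14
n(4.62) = 64.53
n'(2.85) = 19.35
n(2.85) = 19.84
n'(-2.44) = -15.88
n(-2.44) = 10.66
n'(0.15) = 1.37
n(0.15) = -8.13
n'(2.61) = 17.75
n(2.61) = 15.39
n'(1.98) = 13.56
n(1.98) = 5.53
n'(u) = 6.66*u + 0.37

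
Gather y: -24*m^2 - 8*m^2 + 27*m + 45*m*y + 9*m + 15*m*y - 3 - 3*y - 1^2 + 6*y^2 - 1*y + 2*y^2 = -32*m^2 + 36*m + 8*y^2 + y*(60*m - 4) - 4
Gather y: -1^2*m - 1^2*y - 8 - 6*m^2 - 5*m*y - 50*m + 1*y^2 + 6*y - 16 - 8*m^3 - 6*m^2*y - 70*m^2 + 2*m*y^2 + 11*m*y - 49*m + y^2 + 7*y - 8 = -8*m^3 - 76*m^2 - 100*m + y^2*(2*m + 2) + y*(-6*m^2 + 6*m + 12) - 32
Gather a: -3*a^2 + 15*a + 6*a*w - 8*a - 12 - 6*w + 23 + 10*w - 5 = -3*a^2 + a*(6*w + 7) + 4*w + 6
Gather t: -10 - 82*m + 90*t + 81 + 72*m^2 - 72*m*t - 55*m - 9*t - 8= 72*m^2 - 137*m + t*(81 - 72*m) + 63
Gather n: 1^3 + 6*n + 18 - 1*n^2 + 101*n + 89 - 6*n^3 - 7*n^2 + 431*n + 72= -6*n^3 - 8*n^2 + 538*n + 180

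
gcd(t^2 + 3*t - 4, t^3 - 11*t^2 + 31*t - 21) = t - 1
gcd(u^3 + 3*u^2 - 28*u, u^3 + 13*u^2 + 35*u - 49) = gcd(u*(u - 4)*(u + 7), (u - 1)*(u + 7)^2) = u + 7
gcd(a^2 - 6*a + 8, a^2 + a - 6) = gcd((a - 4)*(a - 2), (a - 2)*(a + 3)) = a - 2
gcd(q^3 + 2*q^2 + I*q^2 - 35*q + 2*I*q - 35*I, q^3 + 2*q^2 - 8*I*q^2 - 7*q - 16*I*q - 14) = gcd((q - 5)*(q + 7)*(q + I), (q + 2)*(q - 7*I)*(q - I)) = 1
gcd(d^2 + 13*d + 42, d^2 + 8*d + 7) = d + 7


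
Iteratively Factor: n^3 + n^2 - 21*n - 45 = (n + 3)*(n^2 - 2*n - 15) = (n + 3)^2*(n - 5)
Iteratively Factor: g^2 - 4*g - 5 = (g + 1)*(g - 5)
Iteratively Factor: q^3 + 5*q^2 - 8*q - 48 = (q - 3)*(q^2 + 8*q + 16) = (q - 3)*(q + 4)*(q + 4)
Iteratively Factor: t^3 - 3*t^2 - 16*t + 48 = (t + 4)*(t^2 - 7*t + 12) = (t - 3)*(t + 4)*(t - 4)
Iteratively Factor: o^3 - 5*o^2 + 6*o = (o - 3)*(o^2 - 2*o) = (o - 3)*(o - 2)*(o)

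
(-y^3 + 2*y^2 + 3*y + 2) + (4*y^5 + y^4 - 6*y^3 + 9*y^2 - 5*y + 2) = 4*y^5 + y^4 - 7*y^3 + 11*y^2 - 2*y + 4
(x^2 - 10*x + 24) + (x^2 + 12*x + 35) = 2*x^2 + 2*x + 59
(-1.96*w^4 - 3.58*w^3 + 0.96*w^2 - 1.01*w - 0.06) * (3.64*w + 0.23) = -7.1344*w^5 - 13.482*w^4 + 2.671*w^3 - 3.4556*w^2 - 0.4507*w - 0.0138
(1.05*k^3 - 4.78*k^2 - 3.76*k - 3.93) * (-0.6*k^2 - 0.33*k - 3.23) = -0.63*k^5 + 2.5215*k^4 + 0.4419*k^3 + 19.0382*k^2 + 13.4417*k + 12.6939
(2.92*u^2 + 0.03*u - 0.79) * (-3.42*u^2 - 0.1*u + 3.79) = -9.9864*u^4 - 0.3946*u^3 + 13.7656*u^2 + 0.1927*u - 2.9941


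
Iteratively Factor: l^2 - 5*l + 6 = (l - 2)*(l - 3)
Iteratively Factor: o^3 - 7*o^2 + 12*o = (o - 3)*(o^2 - 4*o) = (o - 4)*(o - 3)*(o)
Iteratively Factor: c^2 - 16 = (c - 4)*(c + 4)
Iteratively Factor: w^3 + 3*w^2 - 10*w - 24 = (w + 4)*(w^2 - w - 6) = (w - 3)*(w + 4)*(w + 2)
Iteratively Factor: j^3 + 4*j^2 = (j)*(j^2 + 4*j) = j*(j + 4)*(j)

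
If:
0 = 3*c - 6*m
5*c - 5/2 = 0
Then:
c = 1/2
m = 1/4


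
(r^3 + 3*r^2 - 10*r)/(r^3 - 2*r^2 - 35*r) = (r - 2)/(r - 7)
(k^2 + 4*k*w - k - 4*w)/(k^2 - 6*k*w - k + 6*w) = (-k - 4*w)/(-k + 6*w)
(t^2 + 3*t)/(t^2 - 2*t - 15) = t/(t - 5)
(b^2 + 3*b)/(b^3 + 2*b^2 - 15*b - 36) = b/(b^2 - b - 12)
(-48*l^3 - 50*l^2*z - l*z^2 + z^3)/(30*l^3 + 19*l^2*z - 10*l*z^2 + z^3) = (-48*l^2 - 2*l*z + z^2)/(30*l^2 - 11*l*z + z^2)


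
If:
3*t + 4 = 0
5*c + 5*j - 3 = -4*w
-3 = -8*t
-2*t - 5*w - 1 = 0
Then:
No Solution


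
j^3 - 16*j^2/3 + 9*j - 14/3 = (j - 7/3)*(j - 2)*(j - 1)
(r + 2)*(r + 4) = r^2 + 6*r + 8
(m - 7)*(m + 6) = m^2 - m - 42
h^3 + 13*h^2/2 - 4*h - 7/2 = (h - 1)*(h + 1/2)*(h + 7)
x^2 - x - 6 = (x - 3)*(x + 2)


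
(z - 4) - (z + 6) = -10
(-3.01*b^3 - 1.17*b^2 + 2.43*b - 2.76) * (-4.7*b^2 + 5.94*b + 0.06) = 14.147*b^5 - 12.3804*b^4 - 18.5514*b^3 + 27.336*b^2 - 16.2486*b - 0.1656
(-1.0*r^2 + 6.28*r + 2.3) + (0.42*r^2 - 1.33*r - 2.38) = -0.58*r^2 + 4.95*r - 0.0800000000000001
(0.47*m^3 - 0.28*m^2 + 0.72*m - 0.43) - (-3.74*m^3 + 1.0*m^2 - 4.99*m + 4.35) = 4.21*m^3 - 1.28*m^2 + 5.71*m - 4.78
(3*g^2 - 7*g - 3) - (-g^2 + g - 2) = 4*g^2 - 8*g - 1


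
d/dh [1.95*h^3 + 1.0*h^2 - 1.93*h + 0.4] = 5.85*h^2 + 2.0*h - 1.93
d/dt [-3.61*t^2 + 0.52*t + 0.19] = 0.52 - 7.22*t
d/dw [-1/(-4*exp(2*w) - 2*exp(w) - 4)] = (-4*exp(w) - 1)*exp(w)/(2*(2*exp(2*w) + exp(w) + 2)^2)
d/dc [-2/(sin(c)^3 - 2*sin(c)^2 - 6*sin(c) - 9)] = 2*(3*sin(c)^2 - 4*sin(c) - 6)*cos(c)/(sin(c)^3 - 2*sin(c)^2 - 6*sin(c) - 9)^2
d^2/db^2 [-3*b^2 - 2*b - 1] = -6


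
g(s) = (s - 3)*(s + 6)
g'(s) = 2*s + 3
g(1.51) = -11.19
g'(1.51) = 6.02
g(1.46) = -11.49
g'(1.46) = 5.92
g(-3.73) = -15.28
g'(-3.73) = -4.46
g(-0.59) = -19.42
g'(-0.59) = 1.82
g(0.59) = -15.88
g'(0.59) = 4.18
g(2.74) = -2.27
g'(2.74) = 8.48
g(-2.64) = -18.95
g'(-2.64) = -2.28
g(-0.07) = -18.21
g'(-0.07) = 2.86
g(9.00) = 90.00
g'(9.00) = 21.00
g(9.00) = 90.00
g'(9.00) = 21.00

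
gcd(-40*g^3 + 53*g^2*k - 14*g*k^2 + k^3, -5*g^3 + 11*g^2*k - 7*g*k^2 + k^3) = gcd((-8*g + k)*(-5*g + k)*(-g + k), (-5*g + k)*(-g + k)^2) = 5*g^2 - 6*g*k + k^2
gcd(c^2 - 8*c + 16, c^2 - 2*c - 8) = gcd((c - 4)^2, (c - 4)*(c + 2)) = c - 4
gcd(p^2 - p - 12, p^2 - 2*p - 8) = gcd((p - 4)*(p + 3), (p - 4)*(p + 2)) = p - 4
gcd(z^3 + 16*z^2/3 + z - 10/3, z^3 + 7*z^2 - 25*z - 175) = z + 5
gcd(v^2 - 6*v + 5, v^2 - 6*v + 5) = v^2 - 6*v + 5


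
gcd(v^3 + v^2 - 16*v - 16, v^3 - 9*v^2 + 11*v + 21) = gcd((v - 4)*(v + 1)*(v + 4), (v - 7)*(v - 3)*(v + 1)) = v + 1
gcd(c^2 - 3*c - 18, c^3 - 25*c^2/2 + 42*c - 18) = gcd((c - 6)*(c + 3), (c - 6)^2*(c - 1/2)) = c - 6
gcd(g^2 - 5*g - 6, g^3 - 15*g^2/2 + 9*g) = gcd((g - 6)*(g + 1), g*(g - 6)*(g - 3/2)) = g - 6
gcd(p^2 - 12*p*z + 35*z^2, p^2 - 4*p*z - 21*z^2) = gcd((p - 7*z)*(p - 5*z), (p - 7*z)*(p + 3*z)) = -p + 7*z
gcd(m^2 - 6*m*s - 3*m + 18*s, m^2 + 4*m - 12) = 1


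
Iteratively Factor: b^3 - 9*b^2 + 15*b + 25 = (b - 5)*(b^2 - 4*b - 5) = (b - 5)*(b + 1)*(b - 5)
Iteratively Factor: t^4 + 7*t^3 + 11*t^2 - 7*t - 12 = (t - 1)*(t^3 + 8*t^2 + 19*t + 12) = (t - 1)*(t + 3)*(t^2 + 5*t + 4) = (t - 1)*(t + 3)*(t + 4)*(t + 1)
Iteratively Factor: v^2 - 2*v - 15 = (v - 5)*(v + 3)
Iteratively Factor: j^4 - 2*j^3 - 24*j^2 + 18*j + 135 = (j + 3)*(j^3 - 5*j^2 - 9*j + 45) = (j - 3)*(j + 3)*(j^2 - 2*j - 15) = (j - 5)*(j - 3)*(j + 3)*(j + 3)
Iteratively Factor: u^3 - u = (u)*(u^2 - 1) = u*(u + 1)*(u - 1)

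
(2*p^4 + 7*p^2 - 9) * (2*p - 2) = 4*p^5 - 4*p^4 + 14*p^3 - 14*p^2 - 18*p + 18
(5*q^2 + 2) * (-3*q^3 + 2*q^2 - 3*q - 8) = -15*q^5 + 10*q^4 - 21*q^3 - 36*q^2 - 6*q - 16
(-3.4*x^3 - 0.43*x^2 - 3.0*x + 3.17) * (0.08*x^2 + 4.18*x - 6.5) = -0.272*x^5 - 14.2464*x^4 + 20.0626*x^3 - 9.4914*x^2 + 32.7506*x - 20.605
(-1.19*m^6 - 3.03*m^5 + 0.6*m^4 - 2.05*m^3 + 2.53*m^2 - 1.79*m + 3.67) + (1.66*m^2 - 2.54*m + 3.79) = -1.19*m^6 - 3.03*m^5 + 0.6*m^4 - 2.05*m^3 + 4.19*m^2 - 4.33*m + 7.46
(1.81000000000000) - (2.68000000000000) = -0.870000000000000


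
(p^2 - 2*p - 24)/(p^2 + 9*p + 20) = (p - 6)/(p + 5)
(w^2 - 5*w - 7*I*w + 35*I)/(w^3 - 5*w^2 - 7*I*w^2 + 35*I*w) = 1/w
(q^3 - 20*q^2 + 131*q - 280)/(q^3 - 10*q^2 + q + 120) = (q - 7)/(q + 3)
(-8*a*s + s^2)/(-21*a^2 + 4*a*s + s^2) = s*(-8*a + s)/(-21*a^2 + 4*a*s + s^2)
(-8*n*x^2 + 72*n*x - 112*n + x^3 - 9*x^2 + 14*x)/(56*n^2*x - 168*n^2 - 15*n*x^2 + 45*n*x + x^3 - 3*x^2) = (x^2 - 9*x + 14)/(-7*n*x + 21*n + x^2 - 3*x)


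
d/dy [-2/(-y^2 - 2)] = -4*y/(y^2 + 2)^2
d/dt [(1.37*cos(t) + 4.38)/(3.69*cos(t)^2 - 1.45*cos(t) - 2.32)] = (5.0553*cos(t)^2 + 32.3244*cos(t) - 3.1726)*sin(t)/(13.6161*cos(t)^4 - 10.701*cos(t)^3 - 15.0191*cos(t)^2 + 6.728*cos(t) + 5.3824)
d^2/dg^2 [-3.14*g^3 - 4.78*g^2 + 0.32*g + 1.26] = -18.84*g - 9.56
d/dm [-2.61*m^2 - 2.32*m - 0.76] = -5.22*m - 2.32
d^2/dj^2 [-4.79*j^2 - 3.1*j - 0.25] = -9.58000000000000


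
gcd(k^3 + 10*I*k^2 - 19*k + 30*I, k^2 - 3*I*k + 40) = k + 5*I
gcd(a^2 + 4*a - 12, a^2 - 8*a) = 1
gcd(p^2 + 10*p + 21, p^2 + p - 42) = p + 7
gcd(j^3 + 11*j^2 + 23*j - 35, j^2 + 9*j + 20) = j + 5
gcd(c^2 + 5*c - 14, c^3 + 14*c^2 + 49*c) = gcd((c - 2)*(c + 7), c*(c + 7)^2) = c + 7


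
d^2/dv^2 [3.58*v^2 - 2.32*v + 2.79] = 7.16000000000000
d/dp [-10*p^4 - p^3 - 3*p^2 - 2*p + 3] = -40*p^3 - 3*p^2 - 6*p - 2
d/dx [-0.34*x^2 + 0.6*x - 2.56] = 0.6 - 0.68*x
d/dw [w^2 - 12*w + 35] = 2*w - 12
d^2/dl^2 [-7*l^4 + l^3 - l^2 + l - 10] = -84*l^2 + 6*l - 2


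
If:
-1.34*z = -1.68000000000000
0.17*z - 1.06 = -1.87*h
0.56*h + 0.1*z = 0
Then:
No Solution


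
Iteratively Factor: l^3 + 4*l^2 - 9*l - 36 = (l - 3)*(l^2 + 7*l + 12) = (l - 3)*(l + 3)*(l + 4)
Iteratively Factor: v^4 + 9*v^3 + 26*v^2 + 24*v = (v)*(v^3 + 9*v^2 + 26*v + 24) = v*(v + 2)*(v^2 + 7*v + 12) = v*(v + 2)*(v + 3)*(v + 4)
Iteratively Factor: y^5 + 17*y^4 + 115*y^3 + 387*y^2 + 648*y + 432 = (y + 3)*(y^4 + 14*y^3 + 73*y^2 + 168*y + 144) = (y + 3)*(y + 4)*(y^3 + 10*y^2 + 33*y + 36) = (y + 3)^2*(y + 4)*(y^2 + 7*y + 12) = (y + 3)^3*(y + 4)*(y + 4)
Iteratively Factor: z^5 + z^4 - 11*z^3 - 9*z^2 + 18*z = (z - 1)*(z^4 + 2*z^3 - 9*z^2 - 18*z) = z*(z - 1)*(z^3 + 2*z^2 - 9*z - 18) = z*(z - 1)*(z + 2)*(z^2 - 9) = z*(z - 1)*(z + 2)*(z + 3)*(z - 3)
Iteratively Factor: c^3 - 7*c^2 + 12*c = (c - 4)*(c^2 - 3*c) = c*(c - 4)*(c - 3)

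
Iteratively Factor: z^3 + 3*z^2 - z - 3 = (z + 1)*(z^2 + 2*z - 3) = (z - 1)*(z + 1)*(z + 3)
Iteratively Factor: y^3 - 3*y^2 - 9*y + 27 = (y - 3)*(y^2 - 9) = (y - 3)^2*(y + 3)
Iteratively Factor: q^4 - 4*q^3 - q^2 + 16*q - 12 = (q - 2)*(q^3 - 2*q^2 - 5*q + 6) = (q - 3)*(q - 2)*(q^2 + q - 2) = (q - 3)*(q - 2)*(q - 1)*(q + 2)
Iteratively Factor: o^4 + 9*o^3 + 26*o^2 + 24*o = (o)*(o^3 + 9*o^2 + 26*o + 24) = o*(o + 3)*(o^2 + 6*o + 8) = o*(o + 2)*(o + 3)*(o + 4)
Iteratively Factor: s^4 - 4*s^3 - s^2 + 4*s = (s - 1)*(s^3 - 3*s^2 - 4*s) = (s - 4)*(s - 1)*(s^2 + s) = s*(s - 4)*(s - 1)*(s + 1)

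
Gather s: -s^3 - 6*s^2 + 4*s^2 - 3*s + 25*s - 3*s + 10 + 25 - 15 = -s^3 - 2*s^2 + 19*s + 20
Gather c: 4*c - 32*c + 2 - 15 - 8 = -28*c - 21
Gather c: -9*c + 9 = 9 - 9*c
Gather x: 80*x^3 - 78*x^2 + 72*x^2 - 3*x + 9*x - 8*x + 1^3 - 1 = 80*x^3 - 6*x^2 - 2*x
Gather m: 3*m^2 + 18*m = 3*m^2 + 18*m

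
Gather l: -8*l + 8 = 8 - 8*l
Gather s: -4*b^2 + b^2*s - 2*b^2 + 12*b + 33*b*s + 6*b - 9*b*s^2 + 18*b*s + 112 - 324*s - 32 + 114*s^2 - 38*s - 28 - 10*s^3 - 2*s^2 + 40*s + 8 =-6*b^2 + 18*b - 10*s^3 + s^2*(112 - 9*b) + s*(b^2 + 51*b - 322) + 60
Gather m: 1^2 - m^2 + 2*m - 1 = -m^2 + 2*m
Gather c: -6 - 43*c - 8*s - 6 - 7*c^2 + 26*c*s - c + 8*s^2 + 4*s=-7*c^2 + c*(26*s - 44) + 8*s^2 - 4*s - 12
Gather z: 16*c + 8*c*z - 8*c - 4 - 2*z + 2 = 8*c + z*(8*c - 2) - 2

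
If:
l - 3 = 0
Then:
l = 3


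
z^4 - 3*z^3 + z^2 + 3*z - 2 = (z - 2)*(z - 1)^2*(z + 1)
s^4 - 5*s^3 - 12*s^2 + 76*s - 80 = (s - 5)*(s - 2)^2*(s + 4)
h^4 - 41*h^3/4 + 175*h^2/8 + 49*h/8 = h*(h - 7)*(h - 7/2)*(h + 1/4)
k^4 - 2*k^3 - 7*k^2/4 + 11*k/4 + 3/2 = (k - 2)*(k - 3/2)*(k + 1/2)*(k + 1)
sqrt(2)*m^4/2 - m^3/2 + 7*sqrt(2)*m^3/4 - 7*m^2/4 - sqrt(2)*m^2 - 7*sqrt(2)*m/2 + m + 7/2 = (m + 7/2)*(m - sqrt(2))*(m - sqrt(2)/2)*(sqrt(2)*m/2 + 1)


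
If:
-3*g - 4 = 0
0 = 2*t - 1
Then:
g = -4/3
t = 1/2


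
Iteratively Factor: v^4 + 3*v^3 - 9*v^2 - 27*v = (v + 3)*(v^3 - 9*v) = (v - 3)*(v + 3)*(v^2 + 3*v) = v*(v - 3)*(v + 3)*(v + 3)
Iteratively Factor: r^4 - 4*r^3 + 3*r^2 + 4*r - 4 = (r - 2)*(r^3 - 2*r^2 - r + 2) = (r - 2)^2*(r^2 - 1) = (r - 2)^2*(r - 1)*(r + 1)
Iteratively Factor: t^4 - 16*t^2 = (t - 4)*(t^3 + 4*t^2) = t*(t - 4)*(t^2 + 4*t) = t*(t - 4)*(t + 4)*(t)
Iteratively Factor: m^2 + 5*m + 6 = (m + 3)*(m + 2)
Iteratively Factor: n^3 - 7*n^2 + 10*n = (n)*(n^2 - 7*n + 10) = n*(n - 2)*(n - 5)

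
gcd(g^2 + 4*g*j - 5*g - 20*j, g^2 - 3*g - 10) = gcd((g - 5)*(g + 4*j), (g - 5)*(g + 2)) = g - 5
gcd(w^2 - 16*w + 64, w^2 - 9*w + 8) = w - 8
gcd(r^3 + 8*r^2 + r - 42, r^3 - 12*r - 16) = 1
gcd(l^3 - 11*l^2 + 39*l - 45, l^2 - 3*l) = l - 3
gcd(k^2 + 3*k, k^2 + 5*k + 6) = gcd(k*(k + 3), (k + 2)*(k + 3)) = k + 3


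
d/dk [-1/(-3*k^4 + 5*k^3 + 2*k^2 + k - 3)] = (-12*k^3 + 15*k^2 + 4*k + 1)/(-3*k^4 + 5*k^3 + 2*k^2 + k - 3)^2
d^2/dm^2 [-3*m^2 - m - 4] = -6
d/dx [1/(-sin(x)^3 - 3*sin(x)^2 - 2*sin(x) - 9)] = (3*sin(x)^2 + 6*sin(x) + 2)*cos(x)/(sin(x)^3 + 3*sin(x)^2 + 2*sin(x) + 9)^2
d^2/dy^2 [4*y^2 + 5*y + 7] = 8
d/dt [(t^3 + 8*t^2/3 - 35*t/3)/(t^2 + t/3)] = (9*t^2 + 6*t + 113)/(9*t^2 + 6*t + 1)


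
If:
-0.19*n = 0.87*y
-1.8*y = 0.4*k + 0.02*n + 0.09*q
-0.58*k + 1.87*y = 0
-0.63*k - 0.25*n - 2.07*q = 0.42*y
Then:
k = 0.00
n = 0.00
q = 0.00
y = 0.00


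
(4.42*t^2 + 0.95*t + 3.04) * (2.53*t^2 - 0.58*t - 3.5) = 11.1826*t^4 - 0.1601*t^3 - 8.3298*t^2 - 5.0882*t - 10.64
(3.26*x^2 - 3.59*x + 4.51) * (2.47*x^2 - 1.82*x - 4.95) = 8.0522*x^4 - 14.8005*x^3 + 1.5365*x^2 + 9.5623*x - 22.3245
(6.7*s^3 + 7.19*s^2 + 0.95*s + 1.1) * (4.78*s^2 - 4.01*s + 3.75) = 32.026*s^5 + 7.5012*s^4 + 0.834099999999999*s^3 + 28.411*s^2 - 0.8485*s + 4.125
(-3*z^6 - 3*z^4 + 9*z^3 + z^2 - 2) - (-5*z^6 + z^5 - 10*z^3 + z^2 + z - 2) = 2*z^6 - z^5 - 3*z^4 + 19*z^3 - z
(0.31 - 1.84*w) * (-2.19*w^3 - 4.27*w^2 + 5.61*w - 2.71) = 4.0296*w^4 + 7.1779*w^3 - 11.6461*w^2 + 6.7255*w - 0.8401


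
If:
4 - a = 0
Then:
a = 4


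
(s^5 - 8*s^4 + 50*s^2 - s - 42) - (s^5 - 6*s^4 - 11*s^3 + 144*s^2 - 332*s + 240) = -2*s^4 + 11*s^3 - 94*s^2 + 331*s - 282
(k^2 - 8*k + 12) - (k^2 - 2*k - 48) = 60 - 6*k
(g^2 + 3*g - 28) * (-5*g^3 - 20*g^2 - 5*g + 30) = -5*g^5 - 35*g^4 + 75*g^3 + 575*g^2 + 230*g - 840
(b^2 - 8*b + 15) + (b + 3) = b^2 - 7*b + 18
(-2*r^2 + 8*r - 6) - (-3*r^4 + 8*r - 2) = 3*r^4 - 2*r^2 - 4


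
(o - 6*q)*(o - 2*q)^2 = o^3 - 10*o^2*q + 28*o*q^2 - 24*q^3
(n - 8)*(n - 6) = n^2 - 14*n + 48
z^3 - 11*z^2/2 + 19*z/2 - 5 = (z - 5/2)*(z - 2)*(z - 1)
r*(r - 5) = r^2 - 5*r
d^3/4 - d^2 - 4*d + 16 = (d/4 + 1)*(d - 4)^2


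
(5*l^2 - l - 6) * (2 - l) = -5*l^3 + 11*l^2 + 4*l - 12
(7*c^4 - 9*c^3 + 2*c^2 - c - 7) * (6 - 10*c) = -70*c^5 + 132*c^4 - 74*c^3 + 22*c^2 + 64*c - 42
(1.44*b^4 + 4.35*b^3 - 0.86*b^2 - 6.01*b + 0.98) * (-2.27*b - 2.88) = -3.2688*b^5 - 14.0217*b^4 - 10.5758*b^3 + 16.1195*b^2 + 15.0842*b - 2.8224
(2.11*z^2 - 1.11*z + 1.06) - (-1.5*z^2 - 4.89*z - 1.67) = 3.61*z^2 + 3.78*z + 2.73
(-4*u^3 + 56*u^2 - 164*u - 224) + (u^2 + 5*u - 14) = -4*u^3 + 57*u^2 - 159*u - 238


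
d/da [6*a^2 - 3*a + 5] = 12*a - 3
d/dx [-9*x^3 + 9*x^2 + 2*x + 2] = -27*x^2 + 18*x + 2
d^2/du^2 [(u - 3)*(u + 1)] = 2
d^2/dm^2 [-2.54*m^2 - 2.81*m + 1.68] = -5.08000000000000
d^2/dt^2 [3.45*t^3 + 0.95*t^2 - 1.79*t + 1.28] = 20.7*t + 1.9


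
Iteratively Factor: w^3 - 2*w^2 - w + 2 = (w - 1)*(w^2 - w - 2) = (w - 2)*(w - 1)*(w + 1)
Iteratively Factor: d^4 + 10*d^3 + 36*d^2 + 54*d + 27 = (d + 3)*(d^3 + 7*d^2 + 15*d + 9) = (d + 1)*(d + 3)*(d^2 + 6*d + 9) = (d + 1)*(d + 3)^2*(d + 3)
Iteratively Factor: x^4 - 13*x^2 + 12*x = (x - 3)*(x^3 + 3*x^2 - 4*x) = (x - 3)*(x + 4)*(x^2 - x) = x*(x - 3)*(x + 4)*(x - 1)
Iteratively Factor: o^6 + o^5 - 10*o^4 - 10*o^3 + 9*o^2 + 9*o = (o + 1)*(o^5 - 10*o^3 + 9*o) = (o + 1)*(o + 3)*(o^4 - 3*o^3 - o^2 + 3*o) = (o + 1)^2*(o + 3)*(o^3 - 4*o^2 + 3*o) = o*(o + 1)^2*(o + 3)*(o^2 - 4*o + 3) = o*(o - 1)*(o + 1)^2*(o + 3)*(o - 3)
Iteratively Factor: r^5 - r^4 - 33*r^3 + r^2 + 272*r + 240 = (r + 3)*(r^4 - 4*r^3 - 21*r^2 + 64*r + 80) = (r - 4)*(r + 3)*(r^3 - 21*r - 20) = (r - 4)*(r + 3)*(r + 4)*(r^2 - 4*r - 5) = (r - 5)*(r - 4)*(r + 3)*(r + 4)*(r + 1)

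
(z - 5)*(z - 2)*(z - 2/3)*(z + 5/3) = z^4 - 6*z^3 + 17*z^2/9 + 160*z/9 - 100/9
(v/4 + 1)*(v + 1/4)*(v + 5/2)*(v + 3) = v^4/4 + 39*v^3/16 + 255*v^2/32 + 299*v/32 + 15/8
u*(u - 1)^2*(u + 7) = u^4 + 5*u^3 - 13*u^2 + 7*u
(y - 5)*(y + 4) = y^2 - y - 20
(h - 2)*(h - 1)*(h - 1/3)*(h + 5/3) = h^4 - 5*h^3/3 - 23*h^2/9 + 13*h/3 - 10/9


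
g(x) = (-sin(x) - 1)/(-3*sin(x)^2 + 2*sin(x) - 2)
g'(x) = (6*sin(x)*cos(x) - 2*cos(x))*(-sin(x) - 1)/(-3*sin(x)^2 + 2*sin(x) - 2)^2 - cos(x)/(-3*sin(x)^2 + 2*sin(x) - 2) = (-3*sin(x)^2 - 6*sin(x) + 4)*cos(x)/(3*sin(x)^2 - 2*sin(x) + 2)^2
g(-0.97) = 0.03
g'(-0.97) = 0.12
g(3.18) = 0.46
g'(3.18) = -0.97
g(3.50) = 0.21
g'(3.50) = -0.57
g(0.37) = 0.82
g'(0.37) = 0.48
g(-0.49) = 0.15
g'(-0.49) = 0.42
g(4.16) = 0.03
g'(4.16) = -0.11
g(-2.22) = 0.04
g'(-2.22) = -0.14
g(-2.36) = 0.06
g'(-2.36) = -0.20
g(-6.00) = 0.76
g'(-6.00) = 0.71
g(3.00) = 0.64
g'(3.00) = -0.97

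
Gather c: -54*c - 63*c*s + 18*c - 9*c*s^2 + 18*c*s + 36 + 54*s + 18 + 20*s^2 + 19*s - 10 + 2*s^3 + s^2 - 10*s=c*(-9*s^2 - 45*s - 36) + 2*s^3 + 21*s^2 + 63*s + 44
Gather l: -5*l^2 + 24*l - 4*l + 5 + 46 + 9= -5*l^2 + 20*l + 60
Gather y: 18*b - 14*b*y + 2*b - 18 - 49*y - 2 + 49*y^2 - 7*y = 20*b + 49*y^2 + y*(-14*b - 56) - 20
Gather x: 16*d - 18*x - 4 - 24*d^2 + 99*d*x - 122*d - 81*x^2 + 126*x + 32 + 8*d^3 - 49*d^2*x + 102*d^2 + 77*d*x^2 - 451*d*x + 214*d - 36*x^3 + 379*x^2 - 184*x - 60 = 8*d^3 + 78*d^2 + 108*d - 36*x^3 + x^2*(77*d + 298) + x*(-49*d^2 - 352*d - 76) - 32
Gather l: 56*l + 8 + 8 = 56*l + 16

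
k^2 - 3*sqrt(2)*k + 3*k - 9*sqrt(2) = (k + 3)*(k - 3*sqrt(2))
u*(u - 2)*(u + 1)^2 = u^4 - 3*u^2 - 2*u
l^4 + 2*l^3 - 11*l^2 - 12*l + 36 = (l - 2)^2*(l + 3)^2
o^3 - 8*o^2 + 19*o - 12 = (o - 4)*(o - 3)*(o - 1)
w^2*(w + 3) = w^3 + 3*w^2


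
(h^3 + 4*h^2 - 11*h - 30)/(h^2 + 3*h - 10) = (h^2 - h - 6)/(h - 2)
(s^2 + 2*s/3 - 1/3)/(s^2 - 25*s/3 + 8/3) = (s + 1)/(s - 8)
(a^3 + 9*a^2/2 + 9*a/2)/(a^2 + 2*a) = (2*a^2 + 9*a + 9)/(2*(a + 2))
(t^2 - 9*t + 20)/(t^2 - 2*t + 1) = (t^2 - 9*t + 20)/(t^2 - 2*t + 1)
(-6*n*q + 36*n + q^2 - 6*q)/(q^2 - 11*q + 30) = (-6*n + q)/(q - 5)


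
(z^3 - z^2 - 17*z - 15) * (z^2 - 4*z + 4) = z^5 - 5*z^4 - 9*z^3 + 49*z^2 - 8*z - 60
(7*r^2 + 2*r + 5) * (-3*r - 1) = -21*r^3 - 13*r^2 - 17*r - 5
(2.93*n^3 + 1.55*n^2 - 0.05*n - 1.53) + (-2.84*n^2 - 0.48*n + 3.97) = 2.93*n^3 - 1.29*n^2 - 0.53*n + 2.44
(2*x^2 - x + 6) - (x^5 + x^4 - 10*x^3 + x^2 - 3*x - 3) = -x^5 - x^4 + 10*x^3 + x^2 + 2*x + 9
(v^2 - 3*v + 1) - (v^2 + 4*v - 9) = 10 - 7*v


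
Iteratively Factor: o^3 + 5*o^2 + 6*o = (o + 3)*(o^2 + 2*o) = o*(o + 3)*(o + 2)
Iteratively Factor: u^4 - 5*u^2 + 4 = (u - 2)*(u^3 + 2*u^2 - u - 2) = (u - 2)*(u + 1)*(u^2 + u - 2) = (u - 2)*(u - 1)*(u + 1)*(u + 2)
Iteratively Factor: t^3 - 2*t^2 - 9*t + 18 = (t - 2)*(t^2 - 9) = (t - 2)*(t + 3)*(t - 3)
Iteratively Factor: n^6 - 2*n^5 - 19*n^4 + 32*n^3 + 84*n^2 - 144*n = (n - 2)*(n^5 - 19*n^3 - 6*n^2 + 72*n) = (n - 4)*(n - 2)*(n^4 + 4*n^3 - 3*n^2 - 18*n) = (n - 4)*(n - 2)*(n + 3)*(n^3 + n^2 - 6*n) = (n - 4)*(n - 2)*(n + 3)^2*(n^2 - 2*n) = n*(n - 4)*(n - 2)*(n + 3)^2*(n - 2)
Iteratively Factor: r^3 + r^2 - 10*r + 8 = (r - 1)*(r^2 + 2*r - 8) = (r - 1)*(r + 4)*(r - 2)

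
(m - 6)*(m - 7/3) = m^2 - 25*m/3 + 14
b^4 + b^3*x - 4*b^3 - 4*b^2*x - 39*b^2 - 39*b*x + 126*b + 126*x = (b - 7)*(b - 3)*(b + 6)*(b + x)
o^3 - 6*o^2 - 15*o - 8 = (o - 8)*(o + 1)^2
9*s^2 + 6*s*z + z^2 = (3*s + z)^2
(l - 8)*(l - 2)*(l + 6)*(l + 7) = l^4 + 3*l^3 - 72*l^2 - 212*l + 672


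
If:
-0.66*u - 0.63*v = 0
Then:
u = -0.954545454545455*v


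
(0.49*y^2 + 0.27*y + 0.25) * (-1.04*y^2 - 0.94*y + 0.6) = -0.5096*y^4 - 0.7414*y^3 - 0.2198*y^2 - 0.073*y + 0.15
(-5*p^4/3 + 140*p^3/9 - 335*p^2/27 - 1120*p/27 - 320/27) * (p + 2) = -5*p^5/3 + 110*p^4/9 + 505*p^3/27 - 1790*p^2/27 - 2560*p/27 - 640/27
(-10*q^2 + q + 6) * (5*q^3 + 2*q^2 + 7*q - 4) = -50*q^5 - 15*q^4 - 38*q^3 + 59*q^2 + 38*q - 24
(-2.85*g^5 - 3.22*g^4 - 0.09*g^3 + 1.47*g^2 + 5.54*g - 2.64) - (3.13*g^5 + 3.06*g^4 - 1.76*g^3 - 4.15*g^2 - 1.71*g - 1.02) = -5.98*g^5 - 6.28*g^4 + 1.67*g^3 + 5.62*g^2 + 7.25*g - 1.62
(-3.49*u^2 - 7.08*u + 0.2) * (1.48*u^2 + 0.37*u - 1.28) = -5.1652*u^4 - 11.7697*u^3 + 2.1436*u^2 + 9.1364*u - 0.256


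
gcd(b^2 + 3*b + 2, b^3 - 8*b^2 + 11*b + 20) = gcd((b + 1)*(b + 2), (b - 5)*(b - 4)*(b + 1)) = b + 1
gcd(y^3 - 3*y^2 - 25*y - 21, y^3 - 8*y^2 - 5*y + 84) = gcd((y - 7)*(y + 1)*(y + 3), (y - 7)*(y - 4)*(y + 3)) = y^2 - 4*y - 21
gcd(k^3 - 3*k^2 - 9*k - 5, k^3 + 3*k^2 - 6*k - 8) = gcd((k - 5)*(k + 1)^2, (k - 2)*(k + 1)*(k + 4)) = k + 1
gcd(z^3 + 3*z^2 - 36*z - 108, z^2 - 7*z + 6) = z - 6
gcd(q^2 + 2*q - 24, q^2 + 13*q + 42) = q + 6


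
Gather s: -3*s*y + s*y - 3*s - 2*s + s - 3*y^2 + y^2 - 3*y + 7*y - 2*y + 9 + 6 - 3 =s*(-2*y - 4) - 2*y^2 + 2*y + 12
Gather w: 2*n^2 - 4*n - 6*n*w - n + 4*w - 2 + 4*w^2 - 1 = 2*n^2 - 5*n + 4*w^2 + w*(4 - 6*n) - 3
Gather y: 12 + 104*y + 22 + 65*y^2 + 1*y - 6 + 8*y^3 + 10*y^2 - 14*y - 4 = 8*y^3 + 75*y^2 + 91*y + 24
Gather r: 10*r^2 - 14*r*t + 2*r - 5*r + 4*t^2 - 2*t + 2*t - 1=10*r^2 + r*(-14*t - 3) + 4*t^2 - 1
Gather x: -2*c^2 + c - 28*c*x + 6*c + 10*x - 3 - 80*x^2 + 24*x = -2*c^2 + 7*c - 80*x^2 + x*(34 - 28*c) - 3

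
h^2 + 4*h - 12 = (h - 2)*(h + 6)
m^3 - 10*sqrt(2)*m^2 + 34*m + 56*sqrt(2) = (m - 7*sqrt(2))*(m - 4*sqrt(2))*(m + sqrt(2))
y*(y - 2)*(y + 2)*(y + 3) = y^4 + 3*y^3 - 4*y^2 - 12*y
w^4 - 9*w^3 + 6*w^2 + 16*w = w*(w - 8)*(w - 2)*(w + 1)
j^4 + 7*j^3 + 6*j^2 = j^2*(j + 1)*(j + 6)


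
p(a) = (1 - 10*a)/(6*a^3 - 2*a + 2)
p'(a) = (1 - 10*a)*(2 - 18*a^2)/(6*a^3 - 2*a + 2)^2 - 10/(6*a^3 - 2*a + 2)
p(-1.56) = -0.94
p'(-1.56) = -1.66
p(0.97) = -1.57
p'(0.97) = 2.43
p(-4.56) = -0.08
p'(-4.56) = -0.04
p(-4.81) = -0.07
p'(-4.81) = -0.03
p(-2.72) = -0.25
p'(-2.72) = -0.20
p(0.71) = -2.24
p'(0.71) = 2.13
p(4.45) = -0.08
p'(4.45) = 0.04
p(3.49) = -0.14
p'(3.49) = 0.08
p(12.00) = -0.01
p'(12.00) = 0.00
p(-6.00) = -0.05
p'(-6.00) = -0.02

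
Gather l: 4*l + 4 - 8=4*l - 4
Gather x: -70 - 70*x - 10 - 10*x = -80*x - 80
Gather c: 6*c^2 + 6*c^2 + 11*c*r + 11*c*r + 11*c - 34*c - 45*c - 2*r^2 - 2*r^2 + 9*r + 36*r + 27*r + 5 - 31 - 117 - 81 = 12*c^2 + c*(22*r - 68) - 4*r^2 + 72*r - 224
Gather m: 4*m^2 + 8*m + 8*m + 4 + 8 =4*m^2 + 16*m + 12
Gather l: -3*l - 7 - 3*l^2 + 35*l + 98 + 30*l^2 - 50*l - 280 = 27*l^2 - 18*l - 189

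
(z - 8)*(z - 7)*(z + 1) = z^3 - 14*z^2 + 41*z + 56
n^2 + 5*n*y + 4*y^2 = (n + y)*(n + 4*y)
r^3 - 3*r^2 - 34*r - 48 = (r - 8)*(r + 2)*(r + 3)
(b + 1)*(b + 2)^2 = b^3 + 5*b^2 + 8*b + 4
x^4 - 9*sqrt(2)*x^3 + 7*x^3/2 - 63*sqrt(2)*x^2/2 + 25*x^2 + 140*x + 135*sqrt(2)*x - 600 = (x - 5/2)*(x + 6)*(x - 5*sqrt(2))*(x - 4*sqrt(2))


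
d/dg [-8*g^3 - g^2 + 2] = 2*g*(-12*g - 1)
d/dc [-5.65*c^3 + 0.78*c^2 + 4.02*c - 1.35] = -16.95*c^2 + 1.56*c + 4.02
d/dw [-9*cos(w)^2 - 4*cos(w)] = 2*(9*cos(w) + 2)*sin(w)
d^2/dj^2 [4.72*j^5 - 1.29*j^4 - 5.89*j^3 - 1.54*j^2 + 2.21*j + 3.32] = 94.4*j^3 - 15.48*j^2 - 35.34*j - 3.08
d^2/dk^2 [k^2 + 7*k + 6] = 2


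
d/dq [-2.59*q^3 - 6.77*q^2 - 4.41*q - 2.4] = -7.77*q^2 - 13.54*q - 4.41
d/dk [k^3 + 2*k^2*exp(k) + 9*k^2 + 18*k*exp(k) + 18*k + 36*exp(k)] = 2*k^2*exp(k) + 3*k^2 + 22*k*exp(k) + 18*k + 54*exp(k) + 18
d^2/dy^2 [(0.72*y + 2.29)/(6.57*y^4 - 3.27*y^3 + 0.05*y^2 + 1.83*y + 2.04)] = (372.944736*y^7 + 1729.457892*y^6 - 1428.331482*y^5 + 254.73555*y^4 - 80.23866*y^3 - 392.860416*y^2 + 92.473362*y + 9.494994)/(283.593393*y^12 - 423.447669*y^11 + 217.231794*y^10 + 195.564348*y^9 + 29.929176*y^8 - 200.67651*y^7 + 133.673102*y^6 + 112.32252*y^5 + 9.297387*y^4 - 33.576849*y^3 + 21.119508*y^2 + 22.847184*y + 8.489664)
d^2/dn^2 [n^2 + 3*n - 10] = 2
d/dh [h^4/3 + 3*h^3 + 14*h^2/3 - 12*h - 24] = 4*h^3/3 + 9*h^2 + 28*h/3 - 12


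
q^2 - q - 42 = (q - 7)*(q + 6)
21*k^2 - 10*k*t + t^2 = (-7*k + t)*(-3*k + t)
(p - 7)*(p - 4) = p^2 - 11*p + 28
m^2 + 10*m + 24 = (m + 4)*(m + 6)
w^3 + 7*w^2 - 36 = (w - 2)*(w + 3)*(w + 6)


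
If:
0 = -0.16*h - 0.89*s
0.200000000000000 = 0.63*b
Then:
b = 0.32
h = -5.5625*s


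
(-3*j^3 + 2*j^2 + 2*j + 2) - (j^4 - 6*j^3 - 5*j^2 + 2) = -j^4 + 3*j^3 + 7*j^2 + 2*j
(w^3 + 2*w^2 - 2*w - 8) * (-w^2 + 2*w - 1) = -w^5 + 5*w^3 + 2*w^2 - 14*w + 8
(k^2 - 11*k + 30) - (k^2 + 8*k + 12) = 18 - 19*k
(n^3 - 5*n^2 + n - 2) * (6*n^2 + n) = 6*n^5 - 29*n^4 + n^3 - 11*n^2 - 2*n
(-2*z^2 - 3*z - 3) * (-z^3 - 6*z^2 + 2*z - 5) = 2*z^5 + 15*z^4 + 17*z^3 + 22*z^2 + 9*z + 15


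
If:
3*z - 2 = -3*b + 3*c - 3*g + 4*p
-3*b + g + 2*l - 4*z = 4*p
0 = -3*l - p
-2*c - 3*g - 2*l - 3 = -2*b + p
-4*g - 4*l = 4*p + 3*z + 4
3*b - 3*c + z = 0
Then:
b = -232/981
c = 68/981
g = -362/327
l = 95/327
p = -95/109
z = 100/109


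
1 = 1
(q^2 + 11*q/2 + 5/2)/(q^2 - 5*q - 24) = (2*q^2 + 11*q + 5)/(2*(q^2 - 5*q - 24))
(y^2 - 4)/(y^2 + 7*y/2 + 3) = 2*(y - 2)/(2*y + 3)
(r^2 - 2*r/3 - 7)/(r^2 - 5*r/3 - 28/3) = (r - 3)/(r - 4)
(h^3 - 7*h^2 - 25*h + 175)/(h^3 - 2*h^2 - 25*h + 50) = (h - 7)/(h - 2)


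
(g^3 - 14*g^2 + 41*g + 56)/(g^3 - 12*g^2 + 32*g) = (g^2 - 6*g - 7)/(g*(g - 4))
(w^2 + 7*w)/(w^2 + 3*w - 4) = w*(w + 7)/(w^2 + 3*w - 4)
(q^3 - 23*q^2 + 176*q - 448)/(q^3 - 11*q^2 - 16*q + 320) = (q - 7)/(q + 5)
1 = 1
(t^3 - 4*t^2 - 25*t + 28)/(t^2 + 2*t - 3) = (t^2 - 3*t - 28)/(t + 3)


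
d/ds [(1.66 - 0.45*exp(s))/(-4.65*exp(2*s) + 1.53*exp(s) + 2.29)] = (-2.0925*exp(2*s) + 15.438*exp(s) - 3.5703)*exp(s)/(21.6225*exp(4*s) - 14.229*exp(3*s) - 18.9561*exp(2*s) + 7.0074*exp(s) + 5.2441)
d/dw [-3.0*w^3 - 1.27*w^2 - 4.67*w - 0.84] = -9.0*w^2 - 2.54*w - 4.67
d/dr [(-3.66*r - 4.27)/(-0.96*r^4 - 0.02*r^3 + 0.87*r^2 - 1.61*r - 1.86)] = (-10.5408*r^4 - 16.5432*r^3 + 2.928*r^2 + 7.4298*r - 0.067099999999999)/(0.9216*r^8 + 0.0384*r^7 - 1.67*r^6 + 3.0564*r^5 + 4.3925*r^4 - 2.727*r^3 - 0.6443*r^2 + 5.9892*r + 3.4596)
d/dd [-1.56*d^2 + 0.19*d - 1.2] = 0.19 - 3.12*d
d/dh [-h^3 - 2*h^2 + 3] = h*(-3*h - 4)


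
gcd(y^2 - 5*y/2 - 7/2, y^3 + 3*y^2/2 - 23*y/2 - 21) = y - 7/2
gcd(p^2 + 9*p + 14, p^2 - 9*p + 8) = 1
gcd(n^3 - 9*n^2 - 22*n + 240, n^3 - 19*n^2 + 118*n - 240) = n^2 - 14*n + 48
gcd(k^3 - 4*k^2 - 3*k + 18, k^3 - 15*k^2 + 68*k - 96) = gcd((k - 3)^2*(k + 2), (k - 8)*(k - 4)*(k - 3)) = k - 3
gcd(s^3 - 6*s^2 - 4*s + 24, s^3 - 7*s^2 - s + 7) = 1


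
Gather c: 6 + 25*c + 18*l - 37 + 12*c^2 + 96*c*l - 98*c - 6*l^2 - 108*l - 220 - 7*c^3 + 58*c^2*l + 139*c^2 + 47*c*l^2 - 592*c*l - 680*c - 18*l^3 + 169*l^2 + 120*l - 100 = -7*c^3 + c^2*(58*l + 151) + c*(47*l^2 - 496*l - 753) - 18*l^3 + 163*l^2 + 30*l - 351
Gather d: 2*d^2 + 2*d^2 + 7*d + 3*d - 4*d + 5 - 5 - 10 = 4*d^2 + 6*d - 10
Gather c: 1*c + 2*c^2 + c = 2*c^2 + 2*c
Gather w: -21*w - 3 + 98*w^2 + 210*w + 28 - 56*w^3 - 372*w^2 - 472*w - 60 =-56*w^3 - 274*w^2 - 283*w - 35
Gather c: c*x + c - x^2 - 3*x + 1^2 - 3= c*(x + 1) - x^2 - 3*x - 2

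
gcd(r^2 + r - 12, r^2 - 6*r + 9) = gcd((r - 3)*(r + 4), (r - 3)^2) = r - 3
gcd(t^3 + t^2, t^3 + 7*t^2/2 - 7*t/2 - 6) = t + 1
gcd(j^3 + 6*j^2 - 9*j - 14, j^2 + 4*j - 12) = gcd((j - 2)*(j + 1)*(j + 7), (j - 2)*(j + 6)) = j - 2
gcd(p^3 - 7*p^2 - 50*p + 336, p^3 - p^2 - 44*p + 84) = p^2 + p - 42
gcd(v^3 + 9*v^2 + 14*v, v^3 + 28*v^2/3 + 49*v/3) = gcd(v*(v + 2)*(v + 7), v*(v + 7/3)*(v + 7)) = v^2 + 7*v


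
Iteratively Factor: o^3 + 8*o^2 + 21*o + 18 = (o + 2)*(o^2 + 6*o + 9) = (o + 2)*(o + 3)*(o + 3)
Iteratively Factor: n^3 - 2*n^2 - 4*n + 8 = (n - 2)*(n^2 - 4) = (n - 2)^2*(n + 2)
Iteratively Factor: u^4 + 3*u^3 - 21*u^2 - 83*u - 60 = (u + 3)*(u^3 - 21*u - 20) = (u + 1)*(u + 3)*(u^2 - u - 20) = (u + 1)*(u + 3)*(u + 4)*(u - 5)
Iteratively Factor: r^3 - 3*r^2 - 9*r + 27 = (r - 3)*(r^2 - 9) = (r - 3)*(r + 3)*(r - 3)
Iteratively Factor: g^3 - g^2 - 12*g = (g)*(g^2 - g - 12) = g*(g - 4)*(g + 3)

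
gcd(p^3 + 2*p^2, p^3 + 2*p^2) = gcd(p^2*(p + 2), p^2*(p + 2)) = p^3 + 2*p^2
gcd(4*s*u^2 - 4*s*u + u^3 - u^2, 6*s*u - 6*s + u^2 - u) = u - 1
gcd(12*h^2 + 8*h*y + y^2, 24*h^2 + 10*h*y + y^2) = 6*h + y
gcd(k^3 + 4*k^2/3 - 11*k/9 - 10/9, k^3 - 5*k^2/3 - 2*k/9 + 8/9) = k^2 - k/3 - 2/3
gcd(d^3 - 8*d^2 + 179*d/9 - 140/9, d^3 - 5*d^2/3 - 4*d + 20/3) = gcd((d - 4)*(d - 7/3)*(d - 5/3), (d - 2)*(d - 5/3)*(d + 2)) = d - 5/3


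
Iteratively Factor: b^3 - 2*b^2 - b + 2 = (b - 1)*(b^2 - b - 2) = (b - 1)*(b + 1)*(b - 2)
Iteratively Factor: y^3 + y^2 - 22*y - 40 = (y + 4)*(y^2 - 3*y - 10) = (y + 2)*(y + 4)*(y - 5)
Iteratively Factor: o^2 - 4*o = (o - 4)*(o)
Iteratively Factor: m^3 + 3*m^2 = (m)*(m^2 + 3*m) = m^2*(m + 3)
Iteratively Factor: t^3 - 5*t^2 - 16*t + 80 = (t + 4)*(t^2 - 9*t + 20) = (t - 5)*(t + 4)*(t - 4)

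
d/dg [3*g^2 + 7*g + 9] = 6*g + 7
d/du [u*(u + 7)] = 2*u + 7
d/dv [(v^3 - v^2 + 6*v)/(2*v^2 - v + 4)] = (2*v^4 - 2*v^3 + v^2 - 8*v + 24)/(4*v^4 - 4*v^3 + 17*v^2 - 8*v + 16)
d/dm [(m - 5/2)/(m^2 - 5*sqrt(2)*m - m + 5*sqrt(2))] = (m^2 - 5*sqrt(2)*m - m + (2*m - 5)*(-2*m + 1 + 5*sqrt(2))/2 + 5*sqrt(2))/(m^2 - 5*sqrt(2)*m - m + 5*sqrt(2))^2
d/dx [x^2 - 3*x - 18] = 2*x - 3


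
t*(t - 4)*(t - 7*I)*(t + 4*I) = t^4 - 4*t^3 - 3*I*t^3 + 28*t^2 + 12*I*t^2 - 112*t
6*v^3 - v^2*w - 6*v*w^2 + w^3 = (-6*v + w)*(-v + w)*(v + w)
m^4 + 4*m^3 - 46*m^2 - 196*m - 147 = (m - 7)*(m + 1)*(m + 3)*(m + 7)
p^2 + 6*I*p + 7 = (p - I)*(p + 7*I)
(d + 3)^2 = d^2 + 6*d + 9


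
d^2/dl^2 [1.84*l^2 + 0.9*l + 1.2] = 3.68000000000000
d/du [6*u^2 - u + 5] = 12*u - 1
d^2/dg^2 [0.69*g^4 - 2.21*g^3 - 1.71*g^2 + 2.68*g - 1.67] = 8.28*g^2 - 13.26*g - 3.42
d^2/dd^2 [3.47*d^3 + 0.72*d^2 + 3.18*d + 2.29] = 20.82*d + 1.44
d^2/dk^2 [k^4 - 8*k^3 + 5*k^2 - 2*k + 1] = 12*k^2 - 48*k + 10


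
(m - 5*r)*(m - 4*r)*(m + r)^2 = m^4 - 7*m^3*r + 3*m^2*r^2 + 31*m*r^3 + 20*r^4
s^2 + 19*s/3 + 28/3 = (s + 7/3)*(s + 4)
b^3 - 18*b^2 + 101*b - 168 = (b - 8)*(b - 7)*(b - 3)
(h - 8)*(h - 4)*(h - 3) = h^3 - 15*h^2 + 68*h - 96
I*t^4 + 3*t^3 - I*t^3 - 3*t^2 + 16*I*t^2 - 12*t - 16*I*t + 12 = (t - 6*I)*(t + I)*(t + 2*I)*(I*t - I)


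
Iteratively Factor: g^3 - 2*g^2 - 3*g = (g - 3)*(g^2 + g) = (g - 3)*(g + 1)*(g)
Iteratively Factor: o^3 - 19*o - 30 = (o - 5)*(o^2 + 5*o + 6) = (o - 5)*(o + 2)*(o + 3)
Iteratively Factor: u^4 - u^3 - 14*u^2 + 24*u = (u + 4)*(u^3 - 5*u^2 + 6*u) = u*(u + 4)*(u^2 - 5*u + 6) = u*(u - 3)*(u + 4)*(u - 2)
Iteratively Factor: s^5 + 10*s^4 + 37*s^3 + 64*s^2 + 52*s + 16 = (s + 2)*(s^4 + 8*s^3 + 21*s^2 + 22*s + 8) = (s + 1)*(s + 2)*(s^3 + 7*s^2 + 14*s + 8) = (s + 1)^2*(s + 2)*(s^2 + 6*s + 8) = (s + 1)^2*(s + 2)^2*(s + 4)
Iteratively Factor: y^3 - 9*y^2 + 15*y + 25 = (y - 5)*(y^2 - 4*y - 5) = (y - 5)^2*(y + 1)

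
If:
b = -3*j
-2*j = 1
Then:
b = 3/2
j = -1/2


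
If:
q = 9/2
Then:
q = 9/2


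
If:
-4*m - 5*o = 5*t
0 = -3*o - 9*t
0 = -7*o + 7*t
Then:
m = 0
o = 0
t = 0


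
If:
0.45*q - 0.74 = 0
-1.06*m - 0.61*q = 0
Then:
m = -0.95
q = 1.64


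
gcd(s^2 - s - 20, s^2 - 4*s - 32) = s + 4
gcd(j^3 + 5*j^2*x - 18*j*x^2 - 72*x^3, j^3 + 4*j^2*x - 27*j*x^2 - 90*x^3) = j^2 + 9*j*x + 18*x^2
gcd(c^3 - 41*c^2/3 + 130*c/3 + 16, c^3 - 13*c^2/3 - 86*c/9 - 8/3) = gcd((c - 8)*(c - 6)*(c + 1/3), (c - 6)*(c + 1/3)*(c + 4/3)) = c^2 - 17*c/3 - 2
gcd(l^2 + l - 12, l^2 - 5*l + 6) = l - 3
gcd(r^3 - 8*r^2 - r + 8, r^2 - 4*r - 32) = r - 8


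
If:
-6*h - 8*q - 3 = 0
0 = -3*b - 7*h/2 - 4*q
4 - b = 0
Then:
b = 4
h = -21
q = 123/8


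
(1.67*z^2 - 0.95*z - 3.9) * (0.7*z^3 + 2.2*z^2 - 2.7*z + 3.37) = 1.169*z^5 + 3.009*z^4 - 9.329*z^3 - 0.3871*z^2 + 7.3285*z - 13.143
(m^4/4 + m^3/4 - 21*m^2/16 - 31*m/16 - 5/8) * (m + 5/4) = m^5/4 + 9*m^4/16 - m^3 - 229*m^2/64 - 195*m/64 - 25/32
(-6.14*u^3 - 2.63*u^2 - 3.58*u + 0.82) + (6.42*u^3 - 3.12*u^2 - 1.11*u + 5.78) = 0.28*u^3 - 5.75*u^2 - 4.69*u + 6.6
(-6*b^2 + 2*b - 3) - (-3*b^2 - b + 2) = -3*b^2 + 3*b - 5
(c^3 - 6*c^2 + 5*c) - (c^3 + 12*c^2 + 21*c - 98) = -18*c^2 - 16*c + 98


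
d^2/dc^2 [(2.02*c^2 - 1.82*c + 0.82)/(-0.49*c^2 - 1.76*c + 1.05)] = (4.35806*c^3 - 7.417032*c^2 + 1.375332*c - 3.651224)/(0.117649*c^6 + 1.267728*c^5 + 3.797157*c^4 + 0.0186559999999991*c^3 - 8.136765*c^2 + 5.8212*c - 1.157625)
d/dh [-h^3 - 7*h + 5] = -3*h^2 - 7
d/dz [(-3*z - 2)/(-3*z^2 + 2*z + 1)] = (-9*z^2 - 12*z + 1)/(9*z^4 - 12*z^3 - 2*z^2 + 4*z + 1)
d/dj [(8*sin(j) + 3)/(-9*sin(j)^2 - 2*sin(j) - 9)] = 6*(12*sin(j)^2 + 9*sin(j) - 11)*cos(j)/(9*sin(j)^2 + 2*sin(j) + 9)^2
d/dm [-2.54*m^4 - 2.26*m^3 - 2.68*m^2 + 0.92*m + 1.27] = -10.16*m^3 - 6.78*m^2 - 5.36*m + 0.92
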